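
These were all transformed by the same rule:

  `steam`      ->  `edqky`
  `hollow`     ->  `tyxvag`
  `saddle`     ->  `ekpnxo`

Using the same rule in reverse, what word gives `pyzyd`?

Shifts by position in steam: pos 0: s→e (+12), pos 1: t→d (+10), pos 2: e→q (+12), pos 3: a→k (+10) — repeating every 2. The shifts repeat in a cycle of length 2: positions 0,1,… shift by +12, +10, then the pattern repeats.
Decoding pyzyd: p−12=d, y−10=o, z−12=n, y−10=o, d−12=r.

donor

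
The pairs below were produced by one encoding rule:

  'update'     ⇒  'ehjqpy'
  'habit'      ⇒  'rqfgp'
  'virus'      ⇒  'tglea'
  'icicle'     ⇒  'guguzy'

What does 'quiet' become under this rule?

u(20)→e(4) and p(15)→h(7) fit y≡15x+16 (mod 26); the inverse of 15 mod 26 is 7. Treating letters as 0–25, the rule is x ↦ 15x + 16 (mod 26).
Applying it to quiet: q(16)→15·16+16≡22=w; u(20)→15·20+16≡4=e; i(8)→15·8+16≡6=g; e(4)→15·4+16≡24=y; t(19)→15·19+16≡15=p (all mod 26).

wegyp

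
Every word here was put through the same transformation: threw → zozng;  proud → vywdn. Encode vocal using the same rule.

In threw: t→z is +6, h→o is +7, r→z is +8, e→n is +9 — the shift increases by 1 each position. The shift increases by 1 at each position, starting from +6: 6, 7, 8, ….
On vocal: v+6=b, o+7=v, c+8=k, a+9=j, l+10=v.

bvkjv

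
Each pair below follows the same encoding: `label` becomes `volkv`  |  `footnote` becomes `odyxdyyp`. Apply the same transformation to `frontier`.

Two steps: reverse the string, then apply a Caesar shift of +10.
Applying it to frontier: reverse → reitnorf; then shift: r+10=b, e+10=o, i+10=s, t+10=d, n+10=x, o+10=y, r+10=b, f+10=p.

bosdxybp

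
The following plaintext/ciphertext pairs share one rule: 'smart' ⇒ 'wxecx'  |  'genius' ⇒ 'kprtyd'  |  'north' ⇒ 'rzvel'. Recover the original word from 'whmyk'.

swing

The shifts repeat in a cycle of length 2: positions 0,1,… shift by +4, +11, then the pattern repeats.
Reversing it on whmyk: w−4=s, h−11=w, m−4=i, y−11=n, k−4=g.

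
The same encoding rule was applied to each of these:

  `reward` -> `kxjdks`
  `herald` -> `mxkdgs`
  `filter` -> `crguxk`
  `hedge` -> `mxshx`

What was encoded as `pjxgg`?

swell

This is an affine cipher: with a=0,…,z=25, each position x becomes (5x+3) mod 26.
Reversing it on pjxgg: p(15)→21·(15−3)≡18=s; j(9)→21·(9−3)≡22=w; x(23)→21·(23−3)≡4=e; g(6)→21·(6−3)≡11=l; g(6)→21·(6−3)≡11=l (all mod 26).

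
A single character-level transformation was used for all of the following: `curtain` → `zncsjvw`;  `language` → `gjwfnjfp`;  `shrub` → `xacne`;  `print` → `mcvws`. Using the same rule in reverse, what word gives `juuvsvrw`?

addition

c(2)→z(25) and u(20)→n(13) fit y≡21x+9 (mod 26); the inverse of 21 mod 26 is 5. This is an affine cipher: with a=0,…,z=25, each position x becomes (21x+9) mod 26.
Undoing it on juuvsvrw: j(9)→5·(9−9)≡0=a; u(20)→5·(20−9)≡3=d; u(20)→5·(20−9)≡3=d; v(21)→5·(21−9)≡8=i; s(18)→5·(18−9)≡19=t; v(21)→5·(21−9)≡8=i; r(17)→5·(17−9)≡14=o; w(22)→5·(22−9)≡13=n (all mod 26).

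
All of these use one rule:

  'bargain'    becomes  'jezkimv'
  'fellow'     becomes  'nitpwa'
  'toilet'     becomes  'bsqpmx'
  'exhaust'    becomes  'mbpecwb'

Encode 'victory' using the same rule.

dmkxwvg

Shifts by position in bargain: pos 0: b→j (+8), pos 1: a→e (+4), pos 2: r→z (+8), pos 3: g→k (+4) — repeating every 2. The shifts repeat in a cycle of length 2: positions 0,1,… shift by +8, +4, then the pattern repeats.
On victory: v+8=d, i+4=m, c+8=k, t+4=x, o+8=w, r+4=v, y+8=g.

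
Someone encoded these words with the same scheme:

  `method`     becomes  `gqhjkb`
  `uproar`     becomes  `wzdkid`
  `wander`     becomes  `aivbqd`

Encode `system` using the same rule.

seshqg

This is an affine cipher: with a=0,…,z=25, each position x becomes (15x+8) mod 26.
Applying it to system: s(18)→15·18+8≡18=s; y(24)→15·24+8≡4=e; s(18)→15·18+8≡18=s; t(19)→15·19+8≡7=h; e(4)→15·4+8≡16=q; m(12)→15·12+8≡6=g (all mod 26).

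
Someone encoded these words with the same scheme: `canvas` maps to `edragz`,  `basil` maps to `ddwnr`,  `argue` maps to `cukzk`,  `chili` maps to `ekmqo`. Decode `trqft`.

In canvas: c→e is +2, a→d is +3, n→r is +4, v→a is +5 — the shift increases by 1 each position. Letter i (0-indexed) is shifted by i+2, so successive shifts are 2, 3, 4, ….
Undoing it on trqft: t−2=r, r−3=o, q−4=m, f−5=a, t−6=n.

roman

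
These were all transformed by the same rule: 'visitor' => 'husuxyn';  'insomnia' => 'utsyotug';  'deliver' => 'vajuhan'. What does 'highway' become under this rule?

pukpmgw

Each letter's alphabet position (a=0..z=25) is mapped through 5·x+6 mod 26 — an affine cipher.
Applying it to highway: h(7)→5·7+6≡15=p; i(8)→5·8+6≡20=u; g(6)→5·6+6≡10=k; h(7)→5·7+6≡15=p; w(22)→5·22+6≡12=m; a(0)→5·0+6≡6=g; y(24)→5·24+6≡22=w (all mod 26).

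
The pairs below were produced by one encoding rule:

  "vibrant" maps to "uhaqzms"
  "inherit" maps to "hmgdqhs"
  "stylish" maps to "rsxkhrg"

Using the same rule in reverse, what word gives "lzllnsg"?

Compare letters: v→u is +25, i→h is +25, b→a is +25 — a constant shift. Every letter moves 25 places later in the alphabet, wrapping around z→a.
Reversing it on lzllnsg: l−25=m, z−25=a, l−25=m, l−25=m, n−25=o, s−25=t, g−25=h.

mammoth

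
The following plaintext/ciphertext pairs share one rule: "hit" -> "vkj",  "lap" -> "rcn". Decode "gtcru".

spare

The output letters match the input read backwards, each shifted +2: hit reversed is tih. Two steps: reverse the string, then apply a Caesar shift of +2.
Reversing it on gtcru: shift back: g−2=e, t−2=r, c−2=a, r−2=p, u−2=s → eraps; then reverse → spare.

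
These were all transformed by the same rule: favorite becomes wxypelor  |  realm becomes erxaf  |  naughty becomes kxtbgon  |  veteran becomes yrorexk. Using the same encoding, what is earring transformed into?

rxeelkb

f(5)→w(22) and a(0)→x(23) fit y≡5x+23 (mod 26); the inverse of 5 mod 26 is 21. Each letter's alphabet position (a=0..z=25) is mapped through 5·x+23 mod 26 — an affine cipher.
Applying it to earring: e(4)→5·4+23≡17=r; a(0)→5·0+23≡23=x; r(17)→5·17+23≡4=e; r(17)→5·17+23≡4=e; i(8)→5·8+23≡11=l; n(13)→5·13+23≡10=k; g(6)→5·6+23≡1=b (all mod 26).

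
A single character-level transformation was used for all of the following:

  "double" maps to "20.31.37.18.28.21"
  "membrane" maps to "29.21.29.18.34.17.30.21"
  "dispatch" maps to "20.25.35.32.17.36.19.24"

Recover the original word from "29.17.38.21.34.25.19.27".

maverick

Each letter is replaced by its alphabet position (a=1..z=26) + 16.
Undoing it on 29.17.38.21.34.25.19.27: 29→(29−16)÷1=13=m, 17→(17−16)÷1=1=a, 38→(38−16)÷1=22=v, 21→(21−16)÷1=5=e, 34→(34−16)÷1=18=r, 25→(25−16)÷1=9=i, 19→(19−16)÷1=3=c, 27→(27−16)÷1=11=k.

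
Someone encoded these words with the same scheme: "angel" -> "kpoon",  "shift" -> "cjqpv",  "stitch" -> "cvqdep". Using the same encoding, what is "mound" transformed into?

wqcxf

A repeating key of period 3 is used — shifts +10, +2, +8 over and over.
Applying it to mound: m+10=w, o+2=q, u+8=c, n+10=x, d+2=f.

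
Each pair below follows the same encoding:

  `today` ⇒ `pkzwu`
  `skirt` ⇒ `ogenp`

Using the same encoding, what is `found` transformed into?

bkqjz

Compare letters: t→p is +22, o→k is +22, d→z is +22 — a constant shift. Every letter moves 22 places later in the alphabet, wrapping around z→a.
Applying it to found: f+22=b, o+22=k, u+22=q, n+22=j, d+22=z.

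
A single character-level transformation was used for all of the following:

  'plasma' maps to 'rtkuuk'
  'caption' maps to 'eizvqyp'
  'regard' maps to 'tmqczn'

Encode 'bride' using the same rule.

It's a Vigenère-style cipher with numeric key [2,8,10]: position i shifts by key[i mod 3].
Applying it to bride: b+2=d, r+8=z, i+10=s, d+2=f, e+8=m.

dzsfm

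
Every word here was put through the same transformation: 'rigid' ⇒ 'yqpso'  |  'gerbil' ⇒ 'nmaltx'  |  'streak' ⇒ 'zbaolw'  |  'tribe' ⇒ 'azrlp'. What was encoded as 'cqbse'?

visit

In rigid: r→y is +7, i→q is +8, g→p is +9, i→s is +10 — the shift increases by 1 each position. Each letter shifts forward by (position + 7), i.e. 7, 8, 9, … — the shift grows by one for each successive letter.
Decoding cqbse: c−7=v, q−8=i, b−9=s, s−10=i, e−11=t.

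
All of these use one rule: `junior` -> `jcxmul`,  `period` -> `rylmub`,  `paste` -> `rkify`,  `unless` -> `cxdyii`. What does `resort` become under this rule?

lyiulf

j(9)→j(9) and u(20)→c(2) fit y≡23x+10 (mod 26); the inverse of 23 mod 26 is 17. Treating letters as 0–25, the rule is x ↦ 23x + 10 (mod 26).
For resort: r(17)→23·17+10≡11=l; e(4)→23·4+10≡24=y; s(18)→23·18+10≡8=i; o(14)→23·14+10≡20=u; r(17)→23·17+10≡11=l; t(19)→23·19+10≡5=f (all mod 26).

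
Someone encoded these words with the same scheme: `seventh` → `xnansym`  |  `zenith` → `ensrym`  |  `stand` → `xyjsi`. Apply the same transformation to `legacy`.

The shift depends on letter class: consonant s→x is +5, but vowel e→n is +9. Vowels shift forward by 9 and consonants shift forward by 5.
Applying it to legacy: l(cons)+5=q, e(vowel)+9=n, g(cons)+5=l, a(vowel)+9=j, c(cons)+5=h, y(cons)+5=d.

qnljhd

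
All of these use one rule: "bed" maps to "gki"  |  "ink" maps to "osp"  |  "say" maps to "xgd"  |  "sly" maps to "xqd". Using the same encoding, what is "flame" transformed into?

Two shifts are in play — +6 for a/e/i/o/u, +5 for every other letter.
Applying it to flame: f(cons)+5=k, l(cons)+5=q, a(vowel)+6=g, m(cons)+5=r, e(vowel)+6=k.

kqgrk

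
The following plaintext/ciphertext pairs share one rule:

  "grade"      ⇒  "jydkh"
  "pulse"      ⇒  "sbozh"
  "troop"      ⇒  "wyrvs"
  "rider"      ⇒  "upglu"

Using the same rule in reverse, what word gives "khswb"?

Shifts by position in grade: pos 0: g→j (+3), pos 1: r→y (+7), pos 2: a→d (+3), pos 3: d→k (+7) — repeating every 2. The shifts repeat in a cycle of length 2: positions 0,1,… shift by +3, +7, then the pattern repeats.
Decoding khswb: k−3=h, h−7=a, s−3=p, w−7=p, b−3=y.

happy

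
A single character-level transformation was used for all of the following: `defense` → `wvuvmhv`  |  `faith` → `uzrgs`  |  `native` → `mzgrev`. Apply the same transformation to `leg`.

ovt

Each pair mirrors across the alphabet (d↔w, e↔v, f↔u): positions sum to 25. Each letter is replaced by its mirror in the alphabet: a↔z, b↔y, c↔x, and so on (the Atbash cipher).
For leg: l↔o, e↔v, g↔t.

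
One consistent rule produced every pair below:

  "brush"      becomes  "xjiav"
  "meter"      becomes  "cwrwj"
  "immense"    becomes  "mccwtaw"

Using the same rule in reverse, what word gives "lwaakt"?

lesson

b(1)→x(23) and r(17)→j(9) fit y≡17x+6 (mod 26); the inverse of 17 mod 26 is 23. Treating letters as 0–25, the rule is x ↦ 17x + 6 (mod 26).
Reversing it on lwaakt: l(11)→23·(11−6)≡11=l; w(22)→23·(22−6)≡4=e; a(0)→23·(0−6)≡18=s; a(0)→23·(0−6)≡18=s; k(10)→23·(10−6)≡14=o; t(19)→23·(19−6)≡13=n (all mod 26).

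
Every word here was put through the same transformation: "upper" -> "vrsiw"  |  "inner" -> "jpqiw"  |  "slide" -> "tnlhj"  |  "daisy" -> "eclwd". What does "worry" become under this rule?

xquvd

In upper: u→v is +1, p→r is +2, p→s is +3, e→i is +4 — the shift increases by 1 each position. Letter i (0-indexed) is shifted by i+1, so successive shifts are 1, 2, 3, ….
Applying it to worry: w+1=x, o+2=q, r+3=u, r+4=v, y+5=d.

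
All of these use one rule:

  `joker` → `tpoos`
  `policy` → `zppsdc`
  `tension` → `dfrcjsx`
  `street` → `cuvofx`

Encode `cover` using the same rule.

It's a Vigenère-style cipher with numeric key [10,1,4]: position i shifts by key[i mod 3].
Applying it to cover: c+10=m, o+1=p, v+4=z, e+10=o, r+1=s.

mpzos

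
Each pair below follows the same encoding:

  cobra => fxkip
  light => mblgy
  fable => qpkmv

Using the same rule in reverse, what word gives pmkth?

album

c(2)→f(5) and o(14)→x(23) fit y≡21x+15 (mod 26); the inverse of 21 mod 26 is 5. Treating letters as 0–25, the rule is x ↦ 21x + 15 (mod 26).
Decoding pmkth: p(15)→5·(15−15)≡0=a; m(12)→5·(12−15)≡11=l; k(10)→5·(10−15)≡1=b; t(19)→5·(19−15)≡20=u; h(7)→5·(7−15)≡12=m (all mod 26).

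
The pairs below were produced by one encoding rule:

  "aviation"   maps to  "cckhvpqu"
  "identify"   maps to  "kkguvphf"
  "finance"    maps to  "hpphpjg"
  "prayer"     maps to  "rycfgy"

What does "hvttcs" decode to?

formal

The shifts repeat in a cycle of length 2: positions 0,1,… shift by +2, +7, then the pattern repeats.
Reversing it on hvttcs: h−2=f, v−7=o, t−2=r, t−7=m, c−2=a, s−7=l.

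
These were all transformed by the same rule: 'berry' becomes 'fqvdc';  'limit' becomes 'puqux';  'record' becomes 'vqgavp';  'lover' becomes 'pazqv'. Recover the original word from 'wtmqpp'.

The shifts repeat in a cycle of length 2: positions 0,1,… shift by +4, +12, then the pattern repeats.
Reversing it on wtmqpp: w−4=s, t−12=h, m−4=i, q−12=e, p−4=l, p−12=d.

shield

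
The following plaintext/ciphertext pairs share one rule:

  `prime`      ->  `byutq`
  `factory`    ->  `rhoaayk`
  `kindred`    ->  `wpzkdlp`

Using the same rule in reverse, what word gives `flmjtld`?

teacher

A repeating key of period 2 is used — shifts +12, +7 over and over.
Decoding flmjtld: f−12=t, l−7=e, m−12=a, j−7=c, t−12=h, l−7=e, d−12=r.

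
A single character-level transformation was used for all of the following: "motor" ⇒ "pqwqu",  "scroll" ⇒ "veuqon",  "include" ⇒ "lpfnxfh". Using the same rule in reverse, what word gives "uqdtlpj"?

A repeating key of period 2 is used — shifts +3, +2 over and over.
Undoing it on uqdtlpj: u−3=r, q−2=o, d−3=a, t−2=r, l−3=i, p−2=n, j−3=g.

roaring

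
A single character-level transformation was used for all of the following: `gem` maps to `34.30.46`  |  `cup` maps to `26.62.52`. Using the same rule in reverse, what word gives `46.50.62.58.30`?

mouse

g(#7)→34 and e(#5)→30: differences scale by 2, so n = 2·pos + 20. Each letter becomes 2×(its alphabet position, a=1..z=26) + 20.
Undoing it on 46.50.62.58.30: 46→(46−20)÷2=13=m, 50→(50−20)÷2=15=o, 62→(62−20)÷2=21=u, 58→(58−20)÷2=19=s, 30→(30−20)÷2=5=e.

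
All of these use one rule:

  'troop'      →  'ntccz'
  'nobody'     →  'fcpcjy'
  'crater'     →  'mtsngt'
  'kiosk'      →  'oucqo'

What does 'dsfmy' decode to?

fancy

t(19)→n(13) and r(17)→t(19) fit y≡23x+18 (mod 26); the inverse of 23 mod 26 is 17. This is an affine cipher: with a=0,…,z=25, each position x becomes (23x+18) mod 26.
Decoding dsfmy: d(3)→17·(3−18)≡5=f; s(18)→17·(18−18)≡0=a; f(5)→17·(5−18)≡13=n; m(12)→17·(12−18)≡2=c; y(24)→17·(24−18)≡24=y (all mod 26).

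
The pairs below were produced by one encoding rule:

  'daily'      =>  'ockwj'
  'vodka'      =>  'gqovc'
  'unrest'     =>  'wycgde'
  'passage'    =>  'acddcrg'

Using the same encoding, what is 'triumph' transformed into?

Vowels shift forward by 2 and consonants shift forward by 11.
For triumph: t(cons)+11=e, r(cons)+11=c, i(vowel)+2=k, u(vowel)+2=w, m(cons)+11=x, p(cons)+11=a, h(cons)+11=s.

eckwxas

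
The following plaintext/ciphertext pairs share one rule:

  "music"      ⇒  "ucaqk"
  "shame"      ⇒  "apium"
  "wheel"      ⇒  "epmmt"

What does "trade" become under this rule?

Every letter moves 8 places later in the alphabet, wrapping around z→a.
Applying it to trade: t+8=b, r+8=z, a+8=i, d+8=l, e+8=m.

bzilm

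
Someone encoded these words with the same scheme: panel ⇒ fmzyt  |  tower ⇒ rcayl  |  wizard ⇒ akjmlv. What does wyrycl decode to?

p(15)→f(5) and a(0)→m(12) fit y≡3x+12 (mod 26); the inverse of 3 mod 26 is 9. Each letter's alphabet position (a=0..z=25) is mapped through 3·x+12 mod 26 — an affine cipher.
Decoding wyrycl: w(22)→9·(22−12)≡12=m; y(24)→9·(24−12)≡4=e; r(17)→9·(17−12)≡19=t; y(24)→9·(24−12)≡4=e; c(2)→9·(2−12)≡14=o; l(11)→9·(11−12)≡17=r (all mod 26).

meteor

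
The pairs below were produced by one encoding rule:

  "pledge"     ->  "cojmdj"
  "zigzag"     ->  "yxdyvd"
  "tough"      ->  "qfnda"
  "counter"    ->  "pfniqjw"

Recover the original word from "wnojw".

ruler

p(15)→c(2) and l(11)→o(14) fit y≡23x+21 (mod 26); the inverse of 23 mod 26 is 17. Treating letters as 0–25, the rule is x ↦ 23x + 21 (mod 26).
Undoing it on wnojw: w(22)→17·(22−21)≡17=r; n(13)→17·(13−21)≡20=u; o(14)→17·(14−21)≡11=l; j(9)→17·(9−21)≡4=e; w(22)→17·(22−21)≡17=r (all mod 26).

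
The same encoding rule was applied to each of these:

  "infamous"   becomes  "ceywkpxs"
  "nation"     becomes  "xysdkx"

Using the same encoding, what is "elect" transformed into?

dmovo

The output letters match the input read backwards, each shifted +10: infamous reversed is suomafni. Read the word backwards and shift each letter +10.
For elect: reverse → tcele; then shift: t+10=d, c+10=m, e+10=o, l+10=v, e+10=o.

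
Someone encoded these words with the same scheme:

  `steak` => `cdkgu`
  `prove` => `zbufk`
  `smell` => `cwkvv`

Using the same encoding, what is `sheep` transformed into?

crkkz

The shift depends on letter class: consonant s→c is +10, but vowel e→k is +6. Two shifts are in play — +6 for a/e/i/o/u, +10 for every other letter.
Applying it to sheep: s(cons)+10=c, h(cons)+10=r, e(vowel)+6=k, e(vowel)+6=k, p(cons)+10=z.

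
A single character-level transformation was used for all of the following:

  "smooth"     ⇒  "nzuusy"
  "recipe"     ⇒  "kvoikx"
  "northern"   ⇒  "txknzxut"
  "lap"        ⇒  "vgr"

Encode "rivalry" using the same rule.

exrgbox

The word is reversed, then every letter is shifted forward by 6.
On rivalry: reverse → yrlavir; then shift: y+6=e, r+6=x, l+6=r, a+6=g, v+6=b, i+6=o, r+6=x.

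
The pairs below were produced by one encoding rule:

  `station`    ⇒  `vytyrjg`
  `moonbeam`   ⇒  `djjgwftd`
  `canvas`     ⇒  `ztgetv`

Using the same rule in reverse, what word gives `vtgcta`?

sandal

Each letter's alphabet position (a=0..z=25) is mapped through 3·x+19 mod 26 — an affine cipher.
Undoing it on vtgcta: v(21)→9·(21−19)≡18=s; t(19)→9·(19−19)≡0=a; g(6)→9·(6−19)≡13=n; c(2)→9·(2−19)≡3=d; t(19)→9·(19−19)≡0=a; a(0)→9·(0−19)≡11=l (all mod 26).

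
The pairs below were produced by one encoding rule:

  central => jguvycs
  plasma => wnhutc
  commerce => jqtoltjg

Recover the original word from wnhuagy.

plaster

Shifts by position in central: pos 0: c→j (+7), pos 1: e→g (+2), pos 2: n→u (+7), pos 3: t→v (+2) — repeating every 2. The shifts repeat in a cycle of length 2: positions 0,1,… shift by +7, +2, then the pattern repeats.
Reversing it on wnhuagy: w−7=p, n−2=l, h−7=a, u−2=s, a−7=t, g−2=e, y−7=r.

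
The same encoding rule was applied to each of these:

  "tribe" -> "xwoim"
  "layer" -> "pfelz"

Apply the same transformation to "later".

The shift increases by 1 at each position, starting from +4: 4, 5, 6, ….
For later: l+4=p, a+5=f, t+6=z, e+7=l, r+8=z.

pfzlz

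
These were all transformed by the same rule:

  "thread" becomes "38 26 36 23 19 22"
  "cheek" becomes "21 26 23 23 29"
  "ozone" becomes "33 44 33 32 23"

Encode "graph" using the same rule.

The number is (letter's place in the alphabet, a=1) + 18.
Applying it to graph: g=7→25, r=18→36, a=1→19, p=16→34, h=8→26.

25 36 19 34 26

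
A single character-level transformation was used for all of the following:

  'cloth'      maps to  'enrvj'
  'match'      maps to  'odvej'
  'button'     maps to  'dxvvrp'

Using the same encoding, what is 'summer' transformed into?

The shift depends on letter class: consonant c→e is +2, but vowel o→r is +3. Two shifts are in play — +3 for a/e/i/o/u, +2 for every other letter.
For summer: s(cons)+2=u, u(vowel)+3=x, m(cons)+2=o, m(cons)+2=o, e(vowel)+3=h, r(cons)+2=t.

uxooht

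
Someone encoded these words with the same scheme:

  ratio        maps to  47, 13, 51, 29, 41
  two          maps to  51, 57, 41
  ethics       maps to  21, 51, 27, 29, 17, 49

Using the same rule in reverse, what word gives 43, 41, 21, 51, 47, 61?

poetry

r(#18)→47 and a(#1)→13: differences scale by 2, so n = 2·pos + 11. Each letter becomes 2×(its alphabet position, a=1..z=26) + 11.
Decoding 43, 41, 21, 51, 47, 61: 43→(43−11)÷2=16=p, 41→(41−11)÷2=15=o, 21→(21−11)÷2=5=e, 51→(51−11)÷2=20=t, 47→(47−11)÷2=18=r, 61→(61−11)÷2=25=y.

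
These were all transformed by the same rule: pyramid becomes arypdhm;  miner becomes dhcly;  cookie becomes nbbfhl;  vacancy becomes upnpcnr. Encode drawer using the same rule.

myptly

p(15)→a(0) and y(24)→r(17) fit y≡25x+15 (mod 26); the inverse of 25 mod 26 is 25. Treating letters as 0–25, the rule is x ↦ 25x + 15 (mod 26).
For drawer: d(3)→25·3+15≡12=m; r(17)→25·17+15≡24=y; a(0)→25·0+15≡15=p; w(22)→25·22+15≡19=t; e(4)→25·4+15≡11=l; r(17)→25·17+15≡24=y (all mod 26).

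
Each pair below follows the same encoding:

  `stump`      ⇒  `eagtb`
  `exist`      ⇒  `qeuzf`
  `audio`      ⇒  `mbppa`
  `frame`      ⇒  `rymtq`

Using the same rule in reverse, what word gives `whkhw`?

kayak

Shifts by position in stump: pos 0: s→e (+12), pos 1: t→a (+7), pos 2: u→g (+12), pos 3: m→t (+7) — repeating every 2. The shifts repeat in a cycle of length 2: positions 0,1,… shift by +12, +7, then the pattern repeats.
Decoding whkhw: w−12=k, h−7=a, k−12=y, h−7=a, w−12=k.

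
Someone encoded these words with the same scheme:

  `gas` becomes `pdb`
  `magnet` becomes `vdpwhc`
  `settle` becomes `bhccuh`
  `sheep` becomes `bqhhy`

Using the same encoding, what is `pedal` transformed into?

yhmdu

The rule splits by letter class: vowels +3, consonants +9.
For pedal: p(cons)+9=y, e(vowel)+3=h, d(cons)+9=m, a(vowel)+3=d, l(cons)+9=u.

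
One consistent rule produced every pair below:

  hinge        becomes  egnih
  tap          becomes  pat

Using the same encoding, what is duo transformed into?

oud

The word is simply reversed.
Applying it to duo: reverse → oud.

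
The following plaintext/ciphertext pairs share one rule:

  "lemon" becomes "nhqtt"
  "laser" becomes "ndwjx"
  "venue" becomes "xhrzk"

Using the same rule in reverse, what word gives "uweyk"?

state

In lemon: l→n is +2, e→h is +3, m→q is +4, o→t is +5 — the shift increases by 1 each position. Each letter shifts forward by (position + 2), i.e. 2, 3, 4, … — the shift grows by one for each successive letter.
Undoing it on uweyk: u−2=s, w−3=t, e−4=a, y−5=t, k−6=e.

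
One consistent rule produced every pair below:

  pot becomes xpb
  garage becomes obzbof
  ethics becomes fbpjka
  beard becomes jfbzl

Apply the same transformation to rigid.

zjojl

The shift depends on letter class: consonant p→x is +8, but vowel o→p is +1. Two shifts are in play — +1 for a/e/i/o/u, +8 for every other letter.
On rigid: r(cons)+8=z, i(vowel)+1=j, g(cons)+8=o, i(vowel)+1=j, d(cons)+8=l.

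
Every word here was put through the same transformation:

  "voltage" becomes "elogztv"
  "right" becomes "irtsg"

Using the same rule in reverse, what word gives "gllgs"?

tooth

Each pair mirrors across the alphabet (v↔e, o↔l, l↔o): positions sum to 25. Letters are reflected about the middle of the alphabet (position → 25−position): Atbash.
Decoding gllgs: g↔t, l↔o, l↔o, g↔t, s↔h.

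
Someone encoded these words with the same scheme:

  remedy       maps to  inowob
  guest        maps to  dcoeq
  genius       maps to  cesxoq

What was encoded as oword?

The output letters match the input read backwards, each shifted +10: remedy reversed is ydemer. The word is reversed, then every letter is shifted forward by 10.
Reversing it on oword: shift back: o−10=e, w−10=m, o−10=e, r−10=h, d−10=t → emeht; then reverse → theme.

theme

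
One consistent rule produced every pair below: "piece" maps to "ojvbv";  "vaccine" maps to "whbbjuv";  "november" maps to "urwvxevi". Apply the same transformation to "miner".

xjuvi

p(15)→o(14) and i(8)→j(9) fit y≡23x+7 (mod 26); the inverse of 23 mod 26 is 17. Each letter's alphabet position (a=0..z=25) is mapped through 23·x+7 mod 26 — an affine cipher.
For miner: m(12)→23·12+7≡23=x; i(8)→23·8+7≡9=j; n(13)→23·13+7≡20=u; e(4)→23·4+7≡21=v; r(17)→23·17+7≡8=i (all mod 26).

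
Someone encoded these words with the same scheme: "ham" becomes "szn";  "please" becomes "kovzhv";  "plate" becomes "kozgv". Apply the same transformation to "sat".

Letters are reflected about the middle of the alphabet (position → 25−position): Atbash.
Applying it to sat: s↔h, a↔z, t↔g.

hzg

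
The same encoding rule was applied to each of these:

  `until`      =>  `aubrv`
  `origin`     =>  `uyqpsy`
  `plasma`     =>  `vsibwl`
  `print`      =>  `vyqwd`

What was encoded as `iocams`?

church

In until: u→a is +6, n→u is +7, t→b is +8, i→r is +9 — the shift increases by 1 each position. The shift increases by 1 at each position, starting from +6: 6, 7, 8, ….
Undoing it on iocams: i−6=c, o−7=h, c−8=u, a−9=r, m−10=c, s−11=h.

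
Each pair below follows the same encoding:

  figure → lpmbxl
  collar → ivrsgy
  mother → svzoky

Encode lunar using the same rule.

rbthx

Shifts by position in figure: pos 0: f→l (+6), pos 1: i→p (+7), pos 2: g→m (+6), pos 3: u→b (+7) — repeating every 2. The shifts repeat in a cycle of length 2: positions 0,1,… shift by +6, +7, then the pattern repeats.
On lunar: l+6=r, u+7=b, n+6=t, a+7=h, r+6=x.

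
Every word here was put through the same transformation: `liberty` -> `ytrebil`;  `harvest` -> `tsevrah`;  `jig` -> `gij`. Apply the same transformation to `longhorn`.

nrohgnol

The output letters match the input read backwards: liberty reversed is ytrebil. The word is simply reversed.
For longhorn: reverse → nrohgnol.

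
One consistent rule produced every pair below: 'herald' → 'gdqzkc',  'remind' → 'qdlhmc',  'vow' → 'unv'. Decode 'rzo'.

Compare letters: h→g is +25, e→d is +25, r→q is +25 — a constant shift. Every letter moves 25 places later in the alphabet, wrapping around z→a.
Decoding rzo: r−25=s, z−25=a, o−25=p.

sap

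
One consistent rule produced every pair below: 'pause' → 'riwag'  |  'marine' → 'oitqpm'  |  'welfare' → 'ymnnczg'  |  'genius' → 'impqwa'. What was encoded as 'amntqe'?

yellow

Shifts by position in pause: pos 0: p→r (+2), pos 1: a→i (+8), pos 2: u→w (+2), pos 3: s→a (+8) — repeating every 2. It's a Vigenère-style cipher with numeric key [2,8]: position i shifts by key[i mod 2].
Decoding amntqe: a−2=y, m−8=e, n−2=l, t−8=l, q−2=o, e−8=w.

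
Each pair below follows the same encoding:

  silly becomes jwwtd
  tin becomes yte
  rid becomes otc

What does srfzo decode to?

The output letters match the input read backwards, each shifted +11: silly reversed is yllis. Read the word backwards and shift each letter +11.
Reversing it on srfzo: shift back: s−11=h, r−11=g, f−11=u, z−11=o, o−11=d → hguod; then reverse → dough.

dough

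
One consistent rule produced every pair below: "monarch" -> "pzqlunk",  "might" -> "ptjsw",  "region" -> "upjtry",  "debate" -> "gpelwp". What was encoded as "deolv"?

atlas

Shifts by position in monarch: pos 0: m→p (+3), pos 1: o→z (+11), pos 2: n→q (+3), pos 3: a→l (+11) — repeating every 2. The shifts repeat in a cycle of length 2: positions 0,1,… shift by +3, +11, then the pattern repeats.
Undoing it on deolv: d−3=a, e−11=t, o−3=l, l−11=a, v−3=s.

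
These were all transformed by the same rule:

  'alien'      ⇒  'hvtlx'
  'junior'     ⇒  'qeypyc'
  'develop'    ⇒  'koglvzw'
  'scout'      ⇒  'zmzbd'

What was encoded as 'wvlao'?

Shifts by position in alien: pos 0: a→h (+7), pos 1: l→v (+10), pos 2: i→t (+11), pos 3: e→l (+7), pos 4: n→x (+10) — repeating every 3. A repeating key of period 3 is used — shifts +7, +10, +11 over and over.
Decoding wvlao: w−7=p, v−10=l, l−11=a, a−7=t, o−10=e.

plate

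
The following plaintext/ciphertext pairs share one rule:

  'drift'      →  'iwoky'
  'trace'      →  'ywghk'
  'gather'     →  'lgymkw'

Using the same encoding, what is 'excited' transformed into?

The rule splits by letter class: vowels +6, consonants +5.
On excited: e(vowel)+6=k, x(cons)+5=c, c(cons)+5=h, i(vowel)+6=o, t(cons)+5=y, e(vowel)+6=k, d(cons)+5=i.

kchoyki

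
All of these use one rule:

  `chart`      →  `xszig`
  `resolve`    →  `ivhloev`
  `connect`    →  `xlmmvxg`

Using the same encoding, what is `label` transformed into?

ozyvo

Each letter is replaced by its mirror in the alphabet: a↔z, b↔y, c↔x, and so on (the Atbash cipher).
Applying it to label: l↔o, a↔z, b↔y, e↔v, l↔o.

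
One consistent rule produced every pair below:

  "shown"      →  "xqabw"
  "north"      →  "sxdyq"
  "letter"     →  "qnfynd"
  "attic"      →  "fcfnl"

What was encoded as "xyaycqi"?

It's a Vigenère-style cipher with numeric key [5,9,12]: position i shifts by key[i mod 3].
Undoing it on xyaycqi: x−5=s, y−9=p, a−12=o, y−5=t, c−9=t, q−12=e, i−5=d.

spotted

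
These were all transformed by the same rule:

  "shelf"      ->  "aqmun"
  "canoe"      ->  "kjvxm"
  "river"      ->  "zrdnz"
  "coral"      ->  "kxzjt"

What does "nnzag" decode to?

ferry

Shifts by position in shelf: pos 0: s→a (+8), pos 1: h→q (+9), pos 2: e→m (+8), pos 3: l→u (+9) — repeating every 2. It's a Vigenère-style cipher with numeric key [8,9]: position i shifts by key[i mod 2].
Undoing it on nnzag: n−8=f, n−9=e, z−8=r, a−9=r, g−8=y.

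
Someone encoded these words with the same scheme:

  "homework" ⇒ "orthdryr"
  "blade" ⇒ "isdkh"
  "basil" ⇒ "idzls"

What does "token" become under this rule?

The shift depends on letter class: consonant h→o is +7, but vowel o→r is +3. Two shifts are in play — +3 for a/e/i/o/u, +7 for every other letter.
For token: t(cons)+7=a, o(vowel)+3=r, k(cons)+7=r, e(vowel)+3=h, n(cons)+7=u.

arrhu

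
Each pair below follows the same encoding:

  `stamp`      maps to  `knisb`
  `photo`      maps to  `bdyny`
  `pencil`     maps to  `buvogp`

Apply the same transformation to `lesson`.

s(18)→k(10) and t(19)→n(13) fit y≡3x+8 (mod 26); the inverse of 3 mod 26 is 9. Treating letters as 0–25, the rule is x ↦ 3x + 8 (mod 26).
Applying it to lesson: l(11)→3·11+8≡15=p; e(4)→3·4+8≡20=u; s(18)→3·18+8≡10=k; s(18)→3·18+8≡10=k; o(14)→3·14+8≡24=y; n(13)→3·13+8≡21=v (all mod 26).

pukkyv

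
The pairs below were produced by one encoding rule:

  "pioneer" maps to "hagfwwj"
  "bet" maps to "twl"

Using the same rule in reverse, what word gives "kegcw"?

Compare letters: p→h is +18, i→a is +18, o→g is +18 — a constant shift. Every letter moves 18 places later in the alphabet, wrapping around z→a.
Decoding kegcw: k−18=s, e−18=m, g−18=o, c−18=k, w−18=e.

smoke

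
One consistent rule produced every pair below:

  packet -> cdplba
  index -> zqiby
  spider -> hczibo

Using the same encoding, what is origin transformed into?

p(15)→c(2) and a(0)→d(3) fit y≡19x+3 (mod 26); the inverse of 19 mod 26 is 11. This is an affine cipher: with a=0,…,z=25, each position x becomes (19x+3) mod 26.
On origin: o(14)→19·14+3≡9=j; r(17)→19·17+3≡14=o; i(8)→19·8+3≡25=z; g(6)→19·6+3≡13=n; i(8)→19·8+3≡25=z; n(13)→19·13+3≡16=q (all mod 26).

joznzq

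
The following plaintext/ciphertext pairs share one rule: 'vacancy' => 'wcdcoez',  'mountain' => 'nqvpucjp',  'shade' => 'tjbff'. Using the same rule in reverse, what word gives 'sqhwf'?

rogue

Shifts by position in vacancy: pos 0: v→w (+1), pos 1: a→c (+2), pos 2: c→d (+1), pos 3: a→c (+2) — repeating every 2. It's a Vigenère-style cipher with numeric key [1,2]: position i shifts by key[i mod 2].
Reversing it on sqhwf: s−1=r, q−2=o, h−1=g, w−2=u, f−1=e.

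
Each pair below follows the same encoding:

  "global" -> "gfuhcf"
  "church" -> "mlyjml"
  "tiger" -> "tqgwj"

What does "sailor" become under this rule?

g(6)→g(6) and l(11)→f(5) fit y≡5x+2 (mod 26); the inverse of 5 mod 26 is 21. Treating letters as 0–25, the rule is x ↦ 5x + 2 (mod 26).
On sailor: s(18)→5·18+2≡14=o; a(0)→5·0+2≡2=c; i(8)→5·8+2≡16=q; l(11)→5·11+2≡5=f; o(14)→5·14+2≡20=u; r(17)→5·17+2≡9=j (all mod 26).

ocqfuj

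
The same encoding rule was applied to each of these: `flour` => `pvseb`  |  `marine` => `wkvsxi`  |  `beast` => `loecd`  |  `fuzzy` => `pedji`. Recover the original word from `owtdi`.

empty

A repeating key of period 3 is used — shifts +10, +10, +4 over and over.
Reversing it on owtdi: o−10=e, w−10=m, t−4=p, d−10=t, i−10=y.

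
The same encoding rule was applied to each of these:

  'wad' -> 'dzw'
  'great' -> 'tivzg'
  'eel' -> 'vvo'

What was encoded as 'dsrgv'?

Each pair mirrors across the alphabet (w↔d, a↔z, d↔w): positions sum to 25. This is the alphabet-reversal cipher (Atbash): a becomes z, b becomes y, etc.
Decoding dsrgv: d↔w, s↔h, r↔i, g↔t, v↔e.

white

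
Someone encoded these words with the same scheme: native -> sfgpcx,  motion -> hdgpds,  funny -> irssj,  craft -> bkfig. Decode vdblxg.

Treating letters as 0–25, the rule is x ↦ 11x + 5 (mod 26).
Reversing it on vdblxg: v(21)→19·(21−5)≡18=s; d(3)→19·(3−5)≡14=o; b(1)→19·(1−5)≡2=c; l(11)→19·(11−5)≡10=k; x(23)→19·(23−5)≡4=e; g(6)→19·(6−5)≡19=t (all mod 26).

socket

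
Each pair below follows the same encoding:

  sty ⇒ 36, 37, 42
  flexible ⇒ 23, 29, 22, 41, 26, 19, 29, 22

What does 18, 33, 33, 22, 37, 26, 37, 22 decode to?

appetite

Each letter is replaced by its alphabet position (a=1..z=26) + 17.
Undoing it on 18, 33, 33, 22, 37, 26, 37, 22: 18→(18−17)÷1=1=a, 33→(33−17)÷1=16=p, 33→(33−17)÷1=16=p, 22→(22−17)÷1=5=e, 37→(37−17)÷1=20=t, 26→(26−17)÷1=9=i, 37→(37−17)÷1=20=t, 22→(22−17)÷1=5=e.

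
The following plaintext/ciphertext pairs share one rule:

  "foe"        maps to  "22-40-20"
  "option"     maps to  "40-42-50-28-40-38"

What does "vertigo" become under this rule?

The formula is n = 2×(alphabet index, a=1) + 10.
Applying it to vertigo: v=22→54, e=5→20, r=18→46, t=20→50, i=9→28, g=7→24, o=15→40.

54-20-46-50-28-24-40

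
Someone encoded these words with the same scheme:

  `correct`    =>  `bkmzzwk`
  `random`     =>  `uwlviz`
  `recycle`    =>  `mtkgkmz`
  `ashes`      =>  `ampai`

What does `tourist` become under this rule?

The output letters match the input read backwards, each shifted +8: correct reversed is tcerroc. The word is reversed, then every letter is shifted forward by 8.
For tourist: reverse → tsiruot; then shift: t+8=b, s+8=a, i+8=q, r+8=z, u+8=c, o+8=w, t+8=b.

baqzcwb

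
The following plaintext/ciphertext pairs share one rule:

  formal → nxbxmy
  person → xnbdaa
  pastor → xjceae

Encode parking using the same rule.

Letter i (0-indexed) is shifted by i+8, so successive shifts are 8, 9, 10, ….
On parking: p+8=x, a+9=j, r+10=b, k+11=v, i+12=u, n+13=a, g+14=u.

xjbvuau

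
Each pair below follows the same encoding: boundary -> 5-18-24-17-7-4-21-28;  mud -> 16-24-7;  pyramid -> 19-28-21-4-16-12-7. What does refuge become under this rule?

21-8-9-24-10-8

The number is (letter's place in the alphabet, a=1) + 3.
Applying it to refuge: r=18→21, e=5→8, f=6→9, u=21→24, g=7→10, e=5→8.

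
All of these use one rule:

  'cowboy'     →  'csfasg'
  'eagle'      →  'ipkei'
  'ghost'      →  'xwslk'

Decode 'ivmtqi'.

empire

The word is reversed, then every letter is shifted forward by 4.
Reversing it on ivmtqi: shift back: i−4=e, v−4=r, m−4=i, t−4=p, q−4=m, i−4=e → eripme; then reverse → empire.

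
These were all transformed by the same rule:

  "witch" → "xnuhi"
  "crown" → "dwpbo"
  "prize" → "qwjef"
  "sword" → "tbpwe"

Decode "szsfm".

Shifts by position in witch: pos 0: w→x (+1), pos 1: i→n (+5), pos 2: t→u (+1), pos 3: c→h (+5) — repeating every 2. It's a Vigenère-style cipher with numeric key [1,5]: position i shifts by key[i mod 2].
Reversing it on szsfm: s−1=r, z−5=u, s−1=r, f−5=a, m−1=l.

rural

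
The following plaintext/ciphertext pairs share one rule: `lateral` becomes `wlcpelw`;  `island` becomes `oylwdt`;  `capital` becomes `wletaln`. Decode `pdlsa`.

phase

Two steps: reverse the string, then apply a Caesar shift of +11.
Reversing it on pdlsa: shift back: p−11=e, d−11=s, l−11=a, s−11=h, a−11=p → esahp; then reverse → phase.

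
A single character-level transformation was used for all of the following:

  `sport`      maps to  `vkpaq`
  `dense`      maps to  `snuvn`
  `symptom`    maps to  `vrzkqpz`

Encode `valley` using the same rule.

gheenr

Each letter's alphabet position (a=0..z=25) is mapped through 21·x+7 mod 26 — an affine cipher.
On valley: v(21)→21·21+7≡6=g; a(0)→21·0+7≡7=h; l(11)→21·11+7≡4=e; l(11)→21·11+7≡4=e; e(4)→21·4+7≡13=n; y(24)→21·24+7≡17=r (all mod 26).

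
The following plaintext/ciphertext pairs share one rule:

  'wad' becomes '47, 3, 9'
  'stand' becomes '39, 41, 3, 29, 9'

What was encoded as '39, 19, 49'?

six

w(#23)→47 and a(#1)→3: differences scale by 2, so n = 2·pos + 1. The formula is n = 2×(alphabet index, a=1) + 1.
Reversing it on 39, 19, 49: 39→(39−1)÷2=19=s, 19→(19−1)÷2=9=i, 49→(49−1)÷2=24=x.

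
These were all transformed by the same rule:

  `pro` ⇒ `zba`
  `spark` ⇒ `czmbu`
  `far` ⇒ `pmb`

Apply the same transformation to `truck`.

The shift depends on letter class: consonant p→z is +10, but vowel o→a is +12. Two shifts are in play — +12 for a/e/i/o/u, +10 for every other letter.
For truck: t(cons)+10=d, r(cons)+10=b, u(vowel)+12=g, c(cons)+10=m, k(cons)+10=u.

dbgmu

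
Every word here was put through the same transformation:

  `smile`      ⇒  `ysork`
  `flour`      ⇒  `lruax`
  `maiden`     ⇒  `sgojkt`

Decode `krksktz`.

element

Every letter moves 6 places later in the alphabet, wrapping around z→a.
Undoing it on krksktz: k−6=e, r−6=l, k−6=e, s−6=m, k−6=e, t−6=n, z−6=t.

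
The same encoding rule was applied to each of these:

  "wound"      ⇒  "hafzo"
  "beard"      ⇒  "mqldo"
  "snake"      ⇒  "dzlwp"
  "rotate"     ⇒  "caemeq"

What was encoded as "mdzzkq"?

bronze

The shifts repeat in a cycle of length 2: positions 0,1,… shift by +11, +12, then the pattern repeats.
Decoding mdzzkq: m−11=b, d−12=r, z−11=o, z−12=n, k−11=z, q−12=e.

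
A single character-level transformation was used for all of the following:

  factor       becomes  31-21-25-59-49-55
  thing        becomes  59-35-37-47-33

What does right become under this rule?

55-37-33-35-59

f(#6)→31 and a(#1)→21: differences scale by 2, so n = 2·pos + 19. With a=1..z=26, the number is 2·pos + 19.
On right: r=18→55, i=9→37, g=7→33, h=8→35, t=20→59.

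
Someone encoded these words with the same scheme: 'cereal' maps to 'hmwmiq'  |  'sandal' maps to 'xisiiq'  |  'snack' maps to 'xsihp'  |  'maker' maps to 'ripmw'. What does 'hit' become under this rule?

mqy

The shift depends on letter class: consonant c→h is +5, but vowel e→m is +8. Vowels shift forward by 8 and consonants shift forward by 5.
On hit: h(cons)+5=m, i(vowel)+8=q, t(cons)+5=y.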